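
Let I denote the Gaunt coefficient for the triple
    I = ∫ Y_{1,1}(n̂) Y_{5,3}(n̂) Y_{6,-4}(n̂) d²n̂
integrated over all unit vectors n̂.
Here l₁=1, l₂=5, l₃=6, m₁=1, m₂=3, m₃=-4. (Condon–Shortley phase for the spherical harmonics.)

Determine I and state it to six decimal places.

Checks pass: Σm=0; 12 even; l₃=6∈[4,6].
(2·1+1)(2·5+1)(2·6+1) = 429
Δ: 0! 2! 10! / 13! → 1/858
sum: t=0:+1/14400 = 1/14400
3j²(1 5 6; 0 0 0) = Δ·Π!·Σ² = 6/143  (sign +1)
sum: t=0:+1/161280 = 1/161280
3j²(1 5 6; 1 3 -4) = Δ·Π!·Σ² = 15/286  (sign +1)
combine: 4πI² = 429·6/143·15/286 = 135/143
take √, sign +1: I = 0.27409047

0.274090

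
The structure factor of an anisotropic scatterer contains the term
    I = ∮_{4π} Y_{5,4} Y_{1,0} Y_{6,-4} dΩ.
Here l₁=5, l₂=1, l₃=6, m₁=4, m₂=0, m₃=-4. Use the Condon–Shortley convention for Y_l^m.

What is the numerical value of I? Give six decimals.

0.182727

Rules hold: Σm=0, L=12 even, 4≤6≤6.
N = 11·3·13 = 429
Δ = 0!·10!·2!/13! = 1/858
Racah Σ t=0..0: t=0:+1/14400 = 1/14400
⇒ 3j(5 1 6; 0 0 0)² = 6/143, sgn +1
Racah Σ t=0..0: t=0:+1/362880 = 1/362880
⇒ 3j(5 1 6; 4 0 -4)² = 10/429, sgn +1
4πI² = N·(3j₀)²·(3jₘ)² = 60/143
I = +1·√(0.41958/4π) = 0.18272698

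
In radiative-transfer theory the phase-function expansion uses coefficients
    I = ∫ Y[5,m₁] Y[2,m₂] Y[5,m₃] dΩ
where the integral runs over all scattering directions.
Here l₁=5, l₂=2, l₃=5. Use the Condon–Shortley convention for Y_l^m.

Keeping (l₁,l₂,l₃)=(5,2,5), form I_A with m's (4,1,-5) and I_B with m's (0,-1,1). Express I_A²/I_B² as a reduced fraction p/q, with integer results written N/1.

l's match ⇒ only the (l;m) 3-j factors differ between A and B.
A: triangle coeff Δ(5,2,5) = 1/38610; Σ_t [1,1]: t=1:−1/80640 = -1/80640; (3j)²=9/286 [(5 2 5; 4 1 -5)], sign=-1
B: triangle coeff Δ(5,2,5) = 1/38610; Σ_t [0,1]: t=0:+1/1440 t=1:−1/1152 = -1/5760; (3j)²=1/858 [(5 2 5; 0 -1 1)], sign=-1
I_A²/I_B² = (9/286)/(1/858) = 27/1

27/1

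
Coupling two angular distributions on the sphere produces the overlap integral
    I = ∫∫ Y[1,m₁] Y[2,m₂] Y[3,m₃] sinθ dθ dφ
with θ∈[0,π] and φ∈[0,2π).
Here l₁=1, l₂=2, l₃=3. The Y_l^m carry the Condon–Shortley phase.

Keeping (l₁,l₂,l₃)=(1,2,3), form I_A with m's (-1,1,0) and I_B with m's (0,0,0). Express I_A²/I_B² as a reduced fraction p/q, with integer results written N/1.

1/3

Shared (l₁,l₂,l₃)=(1,2,3): N and (l;000)² cancel in I_A²/I_B².
A: Δ = 0!·2!·4!/7! = 1/105; Racah Σ t=0..0: t=0:+1/12 = 1/12; ⇒ 3j(1 2 3; -1 1 0)² = 1/35, sgn -1
B: Δ = 0!·2!·4!/7! = 1/105; Racah Σ t=0..0: t=0:+1/4 = 1/4; ⇒ 3j(1 2 3; 0 0 0)² = 3/35, sgn -1
I_A²/I_B² = (1/35)/(3/35) = 1/3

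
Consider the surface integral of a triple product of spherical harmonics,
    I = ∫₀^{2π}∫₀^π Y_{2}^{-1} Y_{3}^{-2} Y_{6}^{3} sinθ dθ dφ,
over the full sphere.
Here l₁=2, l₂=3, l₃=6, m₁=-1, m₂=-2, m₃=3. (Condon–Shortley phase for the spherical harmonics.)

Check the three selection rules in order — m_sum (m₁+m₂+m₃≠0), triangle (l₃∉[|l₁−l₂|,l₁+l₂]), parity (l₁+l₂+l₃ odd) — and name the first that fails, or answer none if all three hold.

triangle

Σmᵢ = 0  ✓
l₃∈[|l₁−l₂|,l₁+l₂]=[1,5], have l₃=6  ✗
Σlᵢ = 11 ⇒ odd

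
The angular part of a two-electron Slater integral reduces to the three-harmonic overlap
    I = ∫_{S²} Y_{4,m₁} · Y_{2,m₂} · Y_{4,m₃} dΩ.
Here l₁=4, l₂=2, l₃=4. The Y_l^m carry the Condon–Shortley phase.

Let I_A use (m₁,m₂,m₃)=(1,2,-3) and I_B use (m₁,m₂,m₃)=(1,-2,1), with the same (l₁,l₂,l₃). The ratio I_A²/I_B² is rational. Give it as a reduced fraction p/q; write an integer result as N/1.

63/100

Same 4,2,4: normalisation and zero-m 3j drop out of the ratio.
A: Δ: 2! 6! 2! / 11! → 1/13860; sum: t=2:+1/480 = 1/480; 3j²(4 2 4; 1 2 -3) = Δ·Π!·Σ² = 3/110  (sign -1)
B: Δ: 2! 6! 2! / 11! → 1/13860; sum: t=0:+1/144 = 1/144; 3j²(4 2 4; 1 -2 1) = Δ·Π!·Σ² = 10/231  (sign -1)
I_A²/I_B² = (3/110)/(10/231) = 63/100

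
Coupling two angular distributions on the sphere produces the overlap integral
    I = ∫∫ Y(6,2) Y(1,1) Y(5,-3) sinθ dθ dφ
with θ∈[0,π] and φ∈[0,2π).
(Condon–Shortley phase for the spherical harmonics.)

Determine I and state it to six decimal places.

0.100084

Rules hold: Σm=0, L=12 even, 5≤5≤7.
N = 13·3·11 = 429
Δ = 2!·10!·0!/13! = 1/858
Racah Σ t=1..1: t=1:−1/14400 = -1/14400
⇒ 3j(6 1 5; 0 0 0)² = 6/143, sgn +1
Racah Σ t=2..2: t=2:+1/161280 = 1/161280
⇒ 3j(6 1 5; 2 1 -3)² = 1/143, sgn +1
4πI² = N·(3j₀)²·(3jₘ)² = 18/143
I = +1·√(0.125874/4π) = 0.10008369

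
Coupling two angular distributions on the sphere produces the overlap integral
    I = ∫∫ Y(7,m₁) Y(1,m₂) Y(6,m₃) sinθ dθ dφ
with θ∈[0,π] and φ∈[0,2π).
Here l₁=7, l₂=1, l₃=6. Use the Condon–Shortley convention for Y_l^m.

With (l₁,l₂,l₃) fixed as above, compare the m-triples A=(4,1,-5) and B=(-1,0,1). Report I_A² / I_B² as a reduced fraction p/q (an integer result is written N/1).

Same 7,1,6: normalisation and zero-m 3j drop out of the ratio.
A: Δ: 2! 12! 0! / 15! → 1/1365; sum: t=2:+1/79833600 = 1/79833600; 3j²(7 1 6; 4 1 -5) = Δ·Π!·Σ² = 1/455  (sign -1)
B: Δ: 2! 12! 0! / 15! → 1/1365; sum: t=1:−1/604800 = -1/604800; 3j²(7 1 6; -1 0 1) = Δ·Π!·Σ² = 16/455  (sign +1)
I_A²/I_B² = (1/455)/(16/455) = 1/16

1/16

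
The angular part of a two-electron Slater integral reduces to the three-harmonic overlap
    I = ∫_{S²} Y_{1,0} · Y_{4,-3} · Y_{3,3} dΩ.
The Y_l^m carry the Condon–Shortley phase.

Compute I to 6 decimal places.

m-sum 0 ✓  L=8 even ✓  3≤3≤5 ✓
Π(2lᵢ+1) = 3×9×7 = 189
triangle coeff Δ(1,4,3) = 1/252
Σ_t [1,1]: t=1:−1/36 = -1/36
(3j)²=4/63 [(1 4 3; 0 0 0)], sign=+1
Σ_t [1,1]: t=1:−1/720 = -1/720
(3j)²=1/36 [(1 4 3; 0 -3 3)], sign=-1
⇒ 4πI² = 1/3
I = (-1)√(1/3/(4π)) = -0.16286750

-0.162868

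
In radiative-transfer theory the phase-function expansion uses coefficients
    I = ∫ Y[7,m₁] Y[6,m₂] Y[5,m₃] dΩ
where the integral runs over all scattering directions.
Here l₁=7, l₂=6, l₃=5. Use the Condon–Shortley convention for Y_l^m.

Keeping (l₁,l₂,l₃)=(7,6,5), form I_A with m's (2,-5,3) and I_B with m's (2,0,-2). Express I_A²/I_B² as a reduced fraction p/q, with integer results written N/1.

Same 7,6,5: normalisation and zero-m 3j drop out of the ratio.
A: Δ: 8! 6! 4! / 19! → 1/174594420; sum: t=0:+1/29030400 t=1:−1/5806080 = -1/7257600; 3j²(7 6 5; 2 -5 3) = Δ·Π!·Σ² = 64/4199  (sign -1)
B: Δ: 8! 6! 4! / 19! → 1/174594420; sum: t=2:+1/1244160 t=3:−1/207360 t=4:+1/276480 t=5:−1/3110400 = -1/1382400; 3j²(7 6 5; 2 0 -2) = Δ·Π!·Σ² = 189/92378  (sign +1)
I_A²/I_B² = (64/4199)/(189/92378) = 1408/189

1408/189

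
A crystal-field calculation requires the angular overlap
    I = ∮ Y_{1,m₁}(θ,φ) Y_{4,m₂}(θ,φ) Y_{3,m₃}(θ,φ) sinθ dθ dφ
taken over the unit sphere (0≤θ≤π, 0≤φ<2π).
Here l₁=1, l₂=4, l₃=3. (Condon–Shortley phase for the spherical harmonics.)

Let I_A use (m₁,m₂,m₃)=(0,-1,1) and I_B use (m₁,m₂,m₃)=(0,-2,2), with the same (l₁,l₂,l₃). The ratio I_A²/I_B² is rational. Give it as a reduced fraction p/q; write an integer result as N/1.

Same 1,4,3: normalisation and zero-m 3j drop out of the ratio.
A: Δ: 2! 0! 6! / 9! → 1/252; sum: t=1:−1/48 = -1/48; 3j²(1 4 3; 0 -1 1) = Δ·Π!·Σ² = 5/84  (sign -1)
B: Δ: 2! 0! 6! / 9! → 1/252; sum: t=1:−1/120 = -1/120; 3j²(1 4 3; 0 -2 2) = Δ·Π!·Σ² = 1/21  (sign +1)
I_A²/I_B² = (5/84)/(1/21) = 5/4

5/4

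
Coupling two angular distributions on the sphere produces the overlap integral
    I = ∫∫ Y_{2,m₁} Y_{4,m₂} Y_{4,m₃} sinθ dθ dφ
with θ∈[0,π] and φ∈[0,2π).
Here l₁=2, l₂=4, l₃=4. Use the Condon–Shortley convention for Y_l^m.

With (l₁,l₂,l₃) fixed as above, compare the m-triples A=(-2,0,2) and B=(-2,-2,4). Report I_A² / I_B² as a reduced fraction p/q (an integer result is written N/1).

45/14

l's match ⇒ only the (l;m) 3-j factors differ between A and B.
A: triangle coeff Δ(2,4,4) = 1/13860; Σ_t [2,2]: t=2:+1/192 = 1/192; (3j)²=3/77 [(2 4 4; -2 0 2)], sign=+1
B: triangle coeff Δ(2,4,4) = 1/13860; Σ_t [2,2]: t=2:+1/2880 = 1/2880; (3j)²=2/165 [(2 4 4; -2 -2 4)], sign=+1
I_A²/I_B² = (3/77)/(2/165) = 45/14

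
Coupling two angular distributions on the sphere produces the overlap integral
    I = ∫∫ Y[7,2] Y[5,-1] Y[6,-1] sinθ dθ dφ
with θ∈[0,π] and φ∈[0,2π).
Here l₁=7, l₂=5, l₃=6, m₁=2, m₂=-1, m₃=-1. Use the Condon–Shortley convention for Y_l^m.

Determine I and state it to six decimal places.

0.118315

Rules hold: Σm=0, L=18 even, 2≤6≤12.
N = 15·11·13 = 2145
Δ = 6!·8!·4!/19! = 1/174594420
Racah Σ t=1..5: t=1:−1/4147200 t=2:+1/207360 t=3:−1/82944 t=4:+1/207360 t=5:−1/4147200 = -1/345600
⇒ 3j(7 5 6; 0 0 0)² = 420/46189, sgn -1
Racah Σ t=0..4: t=0:+1/12441600 t=1:−1/414720 t=2:+1/138240 t=3:−1/311040 t=4:+1/5806080 = 1/537600
⇒ 3j(7 5 6; 2 -1 -1)² = 2916/323323, sgn -1
4πI² = N·(3j₀)²·(3jₘ)² = 2624400/14919047
I = +1·√(0.175909/4π) = 0.11831493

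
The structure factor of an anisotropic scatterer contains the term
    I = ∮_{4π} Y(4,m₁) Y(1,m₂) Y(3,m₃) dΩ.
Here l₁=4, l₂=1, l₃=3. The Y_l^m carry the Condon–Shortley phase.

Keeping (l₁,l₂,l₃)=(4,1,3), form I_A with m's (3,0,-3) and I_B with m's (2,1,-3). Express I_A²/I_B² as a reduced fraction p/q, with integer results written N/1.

7/1

l's match ⇒ only the (l;m) 3-j factors differ between A and B.
A: triangle coeff Δ(4,1,3) = 1/252; Σ_t [1,1]: t=1:−1/720 = -1/720; (3j)²=1/36 [(4 1 3; 3 0 -3)], sign=-1
B: triangle coeff Δ(4,1,3) = 1/252; Σ_t [2,2]: t=2:+1/1440 = 1/1440; (3j)²=1/252 [(4 1 3; 2 1 -3)], sign=+1
I_A²/I_B² = (1/36)/(1/252) = 7/1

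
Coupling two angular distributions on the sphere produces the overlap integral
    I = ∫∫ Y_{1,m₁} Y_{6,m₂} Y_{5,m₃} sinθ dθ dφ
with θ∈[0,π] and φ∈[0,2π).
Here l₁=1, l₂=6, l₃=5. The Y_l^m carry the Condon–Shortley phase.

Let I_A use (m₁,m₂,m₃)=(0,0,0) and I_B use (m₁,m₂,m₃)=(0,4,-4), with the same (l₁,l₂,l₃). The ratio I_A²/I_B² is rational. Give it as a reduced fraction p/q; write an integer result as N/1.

Shared (l₁,l₂,l₃)=(1,6,5): N and (l;000)² cancel in I_A²/I_B².
A: Δ = 2!·0!·10!/13! = 1/858; Racah Σ t=1..1: t=1:−1/14400 = -1/14400; ⇒ 3j(1 6 5; 0 0 0)² = 6/143, sgn +1
B: Δ = 2!·0!·10!/13! = 1/858; Racah Σ t=1..1: t=1:−1/362880 = -1/362880; ⇒ 3j(1 6 5; 0 4 -4)² = 10/429, sgn +1
I_A²/I_B² = (6/143)/(10/429) = 9/5

9/5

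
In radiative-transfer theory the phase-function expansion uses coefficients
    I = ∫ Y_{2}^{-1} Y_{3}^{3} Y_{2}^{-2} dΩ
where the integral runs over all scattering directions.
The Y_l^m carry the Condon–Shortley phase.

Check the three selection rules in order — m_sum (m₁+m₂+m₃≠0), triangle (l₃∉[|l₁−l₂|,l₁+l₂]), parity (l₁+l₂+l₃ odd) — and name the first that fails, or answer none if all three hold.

m₁+m₂+m₃ = -1 + 3 − 2 = 0  ✓
triangle: |2−3|=1 ≤ l₃=2 ≤ 2+3=5  ✓
parity: l₁+l₂+l₃ = 7 is odd  ✗

parity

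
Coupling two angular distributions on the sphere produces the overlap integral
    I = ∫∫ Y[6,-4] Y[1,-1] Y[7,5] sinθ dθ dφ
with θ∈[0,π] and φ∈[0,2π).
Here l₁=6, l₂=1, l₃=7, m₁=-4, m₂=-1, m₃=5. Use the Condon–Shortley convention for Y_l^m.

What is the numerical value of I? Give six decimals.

-0.284256

Rules hold: Σm=0, L=14 even, 5≤7≤7.
N = 13·3·15 = 585
Δ = 0!·12!·2!/15! = 1/1365
Racah Σ t=0..0: t=0:+1/518400 = 1/518400
⇒ 3j(6 1 7; 0 0 0)² = 7/195, sgn -1
Racah Σ t=0..0: t=0:+1/14515200 = 1/14515200
⇒ 3j(6 1 7; -4 -1 5)² = 22/455, sgn +1
4πI² = N·(3j₀)²·(3jₘ)² = 66/65
I = -1·√(1.01538/4π) = -0.28425647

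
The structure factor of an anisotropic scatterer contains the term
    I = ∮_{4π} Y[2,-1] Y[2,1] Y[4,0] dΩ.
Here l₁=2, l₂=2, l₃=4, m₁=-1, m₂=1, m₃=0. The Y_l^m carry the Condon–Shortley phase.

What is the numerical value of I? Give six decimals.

Rules hold: Σm=0, L=8 even, 0≤4≤4.
N = 5·5·9 = 225
Δ = 0!·4!·4!/9! = 1/630
Racah Σ t=0..0: t=0:+1/16 = 1/16
⇒ 3j(2 2 4; 0 0 0)² = 2/35, sgn +1
Racah Σ t=0..0: t=0:+1/36 = 1/36
⇒ 3j(2 2 4; -1 1 0)² = 8/315, sgn +1
4πI² = N·(3j₀)²·(3jₘ)² = 16/49
I = +1·√(0.326531/4π) = 0.16119702

0.161197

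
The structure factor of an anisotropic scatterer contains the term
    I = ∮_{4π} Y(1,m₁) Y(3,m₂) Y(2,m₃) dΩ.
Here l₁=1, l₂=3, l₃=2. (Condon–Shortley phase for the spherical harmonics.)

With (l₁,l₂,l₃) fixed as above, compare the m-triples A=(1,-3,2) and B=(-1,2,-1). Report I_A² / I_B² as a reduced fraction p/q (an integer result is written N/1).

Same 1,3,2: normalisation and zero-m 3j drop out of the ratio.
A: Δ: 2! 0! 4! / 7! → 1/105; sum: t=0:+1/48 = 1/48; 3j²(1 3 2; 1 -3 2) = Δ·Π!·Σ² = 1/7  (sign +1)
B: Δ: 2! 0! 4! / 7! → 1/105; sum: t=2:+1/12 = 1/12; 3j²(1 3 2; -1 2 -1) = Δ·Π!·Σ² = 2/21  (sign -1)
I_A²/I_B² = (1/7)/(2/21) = 3/2

3/2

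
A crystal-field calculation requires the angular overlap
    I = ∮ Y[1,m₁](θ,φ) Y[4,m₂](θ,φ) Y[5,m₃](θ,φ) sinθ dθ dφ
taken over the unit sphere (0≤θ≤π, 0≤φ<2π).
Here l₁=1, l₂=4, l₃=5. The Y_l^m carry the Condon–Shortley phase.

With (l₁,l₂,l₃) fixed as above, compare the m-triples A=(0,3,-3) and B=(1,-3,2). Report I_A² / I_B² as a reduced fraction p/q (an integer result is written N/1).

16/3

Same 1,4,5: normalisation and zero-m 3j drop out of the ratio.
A: Δ: 0! 2! 8! / 11! → 1/495; sum: t=0:+1/5040 = 1/5040; 3j²(1 4 5; 0 3 -3) = Δ·Π!·Σ² = 16/495  (sign +1)
B: Δ: 0! 2! 8! / 11! → 1/495; sum: t=0:+1/10080 = 1/10080; 3j²(1 4 5; 1 -3 2) = Δ·Π!·Σ² = 1/165  (sign -1)
I_A²/I_B² = (16/495)/(1/165) = 16/3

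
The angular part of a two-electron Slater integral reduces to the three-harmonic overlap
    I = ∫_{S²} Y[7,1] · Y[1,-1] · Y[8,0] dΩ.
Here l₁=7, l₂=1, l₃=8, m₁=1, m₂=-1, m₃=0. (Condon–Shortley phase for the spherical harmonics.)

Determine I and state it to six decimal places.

Checks pass: Σm=0; 16 even; l₃=8∈[6,8].
(2·7+1)(2·1+1)(2·8+1) = 765
Δ: 0! 14! 2! / 17! → 1/2040
sum: t=0:+1/25401600 = 1/25401600
3j²(7 1 8; 0 0 0) = Δ·Π!·Σ² = 8/255  (sign +1)
sum: t=0:+1/58060800 = 1/58060800
3j²(7 1 8; 1 -1 0) = Δ·Π!·Σ² = 7/510  (sign +1)
combine: 4πI² = 765·8/255·7/510 = 28/85
take √, sign +1: I = 0.16190663

0.161907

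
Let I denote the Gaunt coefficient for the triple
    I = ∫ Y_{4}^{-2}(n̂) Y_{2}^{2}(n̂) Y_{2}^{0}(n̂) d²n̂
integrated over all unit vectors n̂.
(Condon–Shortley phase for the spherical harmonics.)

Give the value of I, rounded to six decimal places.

Checks pass: Σm=0; 8 even; l₃=2∈[2,6].
(2·4+1)(2·2+1)(2·2+1) = 225
Δ: 4! 4! 0! / 9! → 1/630
sum: t=2:+1/16 = 1/16
3j²(4 2 2; 0 0 0) = Δ·Π!·Σ² = 2/35  (sign +1)
sum: t=4:+1/96 = 1/96
3j²(4 2 2; -2 2 0) = Δ·Π!·Σ² = 1/42  (sign +1)
combine: 4πI² = 225·2/35·1/42 = 15/49
take √, sign +1: I = 0.15607835

0.156078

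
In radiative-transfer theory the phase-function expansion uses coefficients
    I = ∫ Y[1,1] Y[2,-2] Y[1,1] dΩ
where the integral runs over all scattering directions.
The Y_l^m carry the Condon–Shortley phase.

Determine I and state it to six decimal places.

Checks pass: Σm=0; 4 even; l₃=1∈[1,3].
(2·1+1)(2·2+1)(2·1+1) = 45
Δ: 2! 0! 2! / 5! → 1/30
sum: t=1:−1/1 = -1/1
3j²(1 2 1; 0 0 0) = Δ·Π!·Σ² = 2/15  (sign +1)
sum: t=0:+1/4 = 1/4
3j²(1 2 1; 1 -2 1) = Δ·Π!·Σ² = 1/5  (sign +1)
combine: 4πI² = 45·2/15·1/5 = 6/5
take √, sign +1: I = 0.30901936

0.309019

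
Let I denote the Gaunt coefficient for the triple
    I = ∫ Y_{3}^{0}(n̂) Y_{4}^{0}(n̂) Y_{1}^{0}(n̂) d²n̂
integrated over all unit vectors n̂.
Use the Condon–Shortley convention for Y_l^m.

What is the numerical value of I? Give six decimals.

0.246233

Rules hold: Σm=0, L=8 even, 1≤1≤7.
N = 7·9·3 = 189
Δ = 6!·0!·2!/9! = 1/252
Racah Σ t=3..3: t=3:−1/36 = -1/36
⇒ 3j(3 4 1; 0 0 0)² = 4/63, sgn +1
(m-triple is (0,0,0) — same symbol as above.)
4πI² = N·(3j₀)²·(3jₘ)² = 16/21
I = +1·√(0.761905/4π) = 0.24623252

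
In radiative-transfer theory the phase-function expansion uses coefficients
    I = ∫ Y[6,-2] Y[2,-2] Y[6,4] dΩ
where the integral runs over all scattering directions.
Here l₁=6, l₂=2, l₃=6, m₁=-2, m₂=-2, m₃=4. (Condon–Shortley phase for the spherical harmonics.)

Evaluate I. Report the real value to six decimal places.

-0.153870

m-sum 0 ✓  L=14 even ✓  4≤6≤8 ✓
Π(2lᵢ+1) = 13×5×13 = 845
triangle coeff Δ(6,2,6) = 1/90090
Σ_t [0,2]: t=0:+1/69120 t=1:−1/14400 t=2:+1/69120 = -7/172800
(3j)²=14/715 [(6 2 6; 0 0 0)], sign=-1
Σ_t [0,0]: t=0:+1/322560 = 1/322560
(3j)²=18/1001 [(6 2 6; -2 -2 4)], sign=+1
⇒ 4πI² = 36/121
I = (-1)√(36/121/(4π)) = -0.15386989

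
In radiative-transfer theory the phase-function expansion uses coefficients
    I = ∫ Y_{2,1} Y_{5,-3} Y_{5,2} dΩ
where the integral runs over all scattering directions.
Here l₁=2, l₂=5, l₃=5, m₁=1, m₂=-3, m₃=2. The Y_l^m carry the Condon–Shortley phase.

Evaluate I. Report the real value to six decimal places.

Rules hold: Σm=0, L=12 even, 3≤5≤7.
N = 5·11·11 = 605
Δ = 2!·2!·8!/13! = 1/38610
Racah Σ t=0..2: t=0:+1/2880 t=1:−1/576 t=2:+1/2880 = -1/960
⇒ 3j(2 5 5; 0 0 0)² = 10/429, sgn +1
Racah Σ t=0..1: t=0:+1/2880 t=1:−1/10080 = 1/4032
⇒ 3j(2 5 5; 1 -3 2)² = 10/429, sgn -1
4πI² = N·(3j₀)²·(3jₘ)² = 500/1521
I = -1·√(0.328731/4π) = -0.16173926

-0.161739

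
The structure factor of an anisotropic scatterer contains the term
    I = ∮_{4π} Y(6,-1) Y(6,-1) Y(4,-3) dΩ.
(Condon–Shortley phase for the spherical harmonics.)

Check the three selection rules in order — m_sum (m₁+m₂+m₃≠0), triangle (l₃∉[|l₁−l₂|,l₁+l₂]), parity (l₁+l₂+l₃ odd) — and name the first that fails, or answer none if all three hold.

m_sum

azimuthal sum: -1 − 1 − 3 = -5  ✗
0 ≤ 4 ≤ 12 (triangle on l)
L = 6 + 6 + 4 = 16 (even)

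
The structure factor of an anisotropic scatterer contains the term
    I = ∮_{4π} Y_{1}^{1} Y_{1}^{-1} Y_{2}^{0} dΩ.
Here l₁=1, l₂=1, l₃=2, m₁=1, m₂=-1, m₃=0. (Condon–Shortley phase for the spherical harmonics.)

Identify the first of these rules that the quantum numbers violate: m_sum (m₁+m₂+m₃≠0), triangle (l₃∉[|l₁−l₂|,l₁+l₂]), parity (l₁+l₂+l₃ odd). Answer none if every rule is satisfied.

Σmᵢ = 0  ✓
l₃∈[|l₁−l₂|,l₁+l₂]=[0,2], have l₃=2  ✓
Σlᵢ = 4 ⇒ even  ✓

none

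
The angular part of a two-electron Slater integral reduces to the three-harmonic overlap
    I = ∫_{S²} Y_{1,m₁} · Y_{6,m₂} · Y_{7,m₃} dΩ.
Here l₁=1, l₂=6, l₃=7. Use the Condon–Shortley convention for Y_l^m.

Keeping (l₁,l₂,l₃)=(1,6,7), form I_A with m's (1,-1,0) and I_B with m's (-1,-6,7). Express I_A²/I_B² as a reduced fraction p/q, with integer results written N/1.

3/13

Same 1,6,7: normalisation and zero-m 3j drop out of the ratio.
A: Δ: 0! 2! 12! / 15! → 1/1365; sum: t=0:+1/1209600 = 1/1209600; 3j²(1 6 7; 1 -1 0) = Δ·Π!·Σ² = 1/65  (sign -1)
B: Δ: 0! 2! 12! / 15! → 1/1365; sum: t=0:+1/958003200 = 1/958003200; 3j²(1 6 7; -1 -6 7) = Δ·Π!·Σ² = 1/15  (sign +1)
I_A²/I_B² = (1/65)/(1/15) = 3/13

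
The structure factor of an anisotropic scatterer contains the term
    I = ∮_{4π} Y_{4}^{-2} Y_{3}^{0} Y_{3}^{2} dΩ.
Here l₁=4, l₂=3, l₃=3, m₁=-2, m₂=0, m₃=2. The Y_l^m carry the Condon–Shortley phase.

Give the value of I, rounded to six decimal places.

-0.044418

Rules hold: Σm=0, L=10 even, 1≤3≤7.
N = 9·7·7 = 441
Δ = 4!·4!·2!/11! = 1/34650
Racah Σ t=1..3: t=1:−1/72 t=2:+1/16 t=3:−1/72 = 5/144
⇒ 3j(4 3 3; 0 0 0)² = 2/77, sgn -1
Racah Σ t=2..3: t=2:+1/96 t=3:−1/72 = -1/288
⇒ 3j(4 3 3; -2 0 2)² = 1/462, sgn +1
4πI² = N·(3j₀)²·(3jₘ)² = 3/121
I = -1·√(0.0247934/4π) = -0.04441841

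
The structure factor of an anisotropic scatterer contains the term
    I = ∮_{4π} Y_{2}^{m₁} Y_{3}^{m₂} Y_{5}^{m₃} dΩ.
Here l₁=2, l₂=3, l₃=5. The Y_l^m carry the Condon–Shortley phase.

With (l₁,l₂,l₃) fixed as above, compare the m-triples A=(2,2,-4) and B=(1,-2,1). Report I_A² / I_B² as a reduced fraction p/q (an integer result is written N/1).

Shared (l₁,l₂,l₃)=(2,3,5): N and (l;000)² cancel in I_A²/I_B².
A: Δ = 0!·4!·6!/11! = 1/2310; Racah Σ t=0..0: t=0:+1/2880 = 1/2880; ⇒ 3j(2 3 5; 2 2 -4)² = 3/55, sgn -1
B: Δ = 0!·4!·6!/11! = 1/2310; Racah Σ t=0..0: t=0:+1/720 = 1/720; ⇒ 3j(2 3 5; 1 -2 1)² = 4/385, sgn +1
I_A²/I_B² = (3/55)/(4/385) = 21/4

21/4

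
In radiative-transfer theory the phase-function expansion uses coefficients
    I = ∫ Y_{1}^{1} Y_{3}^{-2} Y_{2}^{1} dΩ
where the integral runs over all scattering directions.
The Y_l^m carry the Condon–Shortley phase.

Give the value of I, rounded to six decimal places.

Rules hold: Σm=0, L=6 even, 2≤2≤4.
N = 3·7·5 = 105
Δ = 2!·0!·4!/7! = 1/105
Racah Σ t=1..1: t=1:−1/4 = -1/4
⇒ 3j(1 3 2; 0 0 0)² = 3/35, sgn -1
Racah Σ t=0..0: t=0:+1/12 = 1/12
⇒ 3j(1 3 2; 1 -2 1)² = 2/21, sgn -1
4πI² = N·(3j₀)²·(3jₘ)² = 6/7
I = +1·√(0.857143/4π) = 0.26116903

0.261169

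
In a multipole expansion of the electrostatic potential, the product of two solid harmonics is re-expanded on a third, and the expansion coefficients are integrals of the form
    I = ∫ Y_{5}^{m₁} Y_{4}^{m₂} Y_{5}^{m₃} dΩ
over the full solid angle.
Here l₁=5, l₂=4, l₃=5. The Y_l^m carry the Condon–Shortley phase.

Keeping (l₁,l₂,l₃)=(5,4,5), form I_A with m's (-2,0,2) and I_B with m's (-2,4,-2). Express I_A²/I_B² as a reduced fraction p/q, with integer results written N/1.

1/70

Same 5,4,5: normalisation and zero-m 3j drop out of the ratio.
A: Δ: 4! 6! 4! / 15! → 1/3153150; sum: t=1:−1/25920 t=2:+1/1920 t=3:−1/1728 t=4:+1/20736 = -1/20736; 3j²(5 4 5; -2 0 2) = Δ·Π!·Σ² = 1/2574  (sign +1)
B: Δ: 4! 6! 4! / 15! → 1/3153150; sum: t=4:+1/20736 = 1/20736; 3j²(5 4 5; -2 4 -2) = Δ·Π!·Σ² = 35/1287  (sign -1)
I_A²/I_B² = (1/2574)/(35/1287) = 1/70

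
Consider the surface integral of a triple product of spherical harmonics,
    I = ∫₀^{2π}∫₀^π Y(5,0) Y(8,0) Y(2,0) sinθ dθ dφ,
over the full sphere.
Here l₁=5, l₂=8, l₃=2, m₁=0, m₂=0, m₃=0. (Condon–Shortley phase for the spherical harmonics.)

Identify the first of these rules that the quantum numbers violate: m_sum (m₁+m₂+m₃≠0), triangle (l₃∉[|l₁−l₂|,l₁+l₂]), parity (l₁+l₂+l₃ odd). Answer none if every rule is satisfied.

azimuthal sum: 0 + 0 + 0 = 0  ✓
3 ≤ 2 ≤ 13 (triangle on l)  ✗
L = 5 + 8 + 2 = 15 (odd)

triangle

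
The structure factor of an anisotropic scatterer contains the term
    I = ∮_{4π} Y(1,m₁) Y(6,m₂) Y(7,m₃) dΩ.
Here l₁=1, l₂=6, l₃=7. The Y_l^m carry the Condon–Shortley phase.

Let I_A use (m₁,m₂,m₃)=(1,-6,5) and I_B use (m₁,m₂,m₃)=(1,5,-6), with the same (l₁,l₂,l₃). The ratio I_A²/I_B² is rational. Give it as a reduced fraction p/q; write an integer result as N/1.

Shared (l₁,l₂,l₃)=(1,6,7): N and (l;000)² cancel in I_A²/I_B².
A: Δ = 0!·2!·12!/15! = 1/1365; Racah Σ t=0..0: t=0:+1/958003200 = 1/958003200; ⇒ 3j(1 6 7; 1 -6 5)² = 1/1365, sgn +1
B: Δ = 0!·2!·12!/15! = 1/1365; Racah Σ t=0..0: t=0:+1/79833600 = 1/79833600; ⇒ 3j(1 6 7; 1 5 -6)² = 2/35, sgn -1
I_A²/I_B² = (1/1365)/(2/35) = 1/78

1/78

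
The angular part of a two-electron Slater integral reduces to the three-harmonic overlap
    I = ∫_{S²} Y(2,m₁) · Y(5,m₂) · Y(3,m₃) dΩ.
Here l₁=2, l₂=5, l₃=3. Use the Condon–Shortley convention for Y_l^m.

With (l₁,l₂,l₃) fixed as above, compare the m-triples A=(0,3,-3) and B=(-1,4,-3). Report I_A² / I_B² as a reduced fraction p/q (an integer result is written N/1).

1/3

l's match ⇒ only the (l;m) 3-j factors differ between A and B.
A: triangle coeff Δ(2,5,3) = 1/2310; Σ_t [2,2]: t=2:+1/2880 = 1/2880; (3j)²=2/165 [(2 5 3; 0 3 -3)], sign=+1
B: triangle coeff Δ(2,5,3) = 1/2310; Σ_t [3,3]: t=3:−1/4320 = -1/4320; (3j)²=2/55 [(2 5 3; -1 4 -3)], sign=-1
I_A²/I_B² = (2/165)/(2/55) = 1/3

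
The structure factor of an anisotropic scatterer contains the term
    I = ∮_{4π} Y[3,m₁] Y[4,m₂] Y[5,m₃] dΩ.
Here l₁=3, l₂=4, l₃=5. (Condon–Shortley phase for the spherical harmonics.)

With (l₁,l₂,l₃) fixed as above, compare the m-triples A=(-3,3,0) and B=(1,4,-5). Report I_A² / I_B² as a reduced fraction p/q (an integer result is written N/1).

l's match ⇒ only the (l;m) 3-j factors differ between A and B.
A: triangle coeff Δ(3,4,5) = 1/180180; Σ_t [2,2]: t=2:+1/5760 = 1/5760; (3j)²=5/572 [(3 4 5; -3 3 0)], sign=-1
B: triangle coeff Δ(3,4,5) = 1/180180; Σ_t [2,2]: t=2:+1/34560 = 1/34560; (3j)²=14/429 [(3 4 5; 1 4 -5)], sign=+1
I_A²/I_B² = (5/572)/(14/429) = 15/56

15/56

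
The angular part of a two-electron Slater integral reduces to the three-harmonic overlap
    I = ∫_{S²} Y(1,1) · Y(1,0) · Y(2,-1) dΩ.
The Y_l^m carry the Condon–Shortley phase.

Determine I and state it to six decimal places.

-0.218510

m-sum 0 ✓  L=4 even ✓  0≤2≤2 ✓
Π(2lᵢ+1) = 3×3×5 = 45
triangle coeff Δ(1,1,2) = 1/30
Σ_t [0,0]: t=0:+1/1 = 1/1
(3j)²=2/15 [(1 1 2; 0 0 0)], sign=+1
Σ_t [0,0]: t=0:+1/2 = 1/2
(3j)²=1/10 [(1 1 2; 1 0 -1)], sign=-1
⇒ 4πI² = 3/5
I = (-1)√(3/5/(4π)) = -0.21850969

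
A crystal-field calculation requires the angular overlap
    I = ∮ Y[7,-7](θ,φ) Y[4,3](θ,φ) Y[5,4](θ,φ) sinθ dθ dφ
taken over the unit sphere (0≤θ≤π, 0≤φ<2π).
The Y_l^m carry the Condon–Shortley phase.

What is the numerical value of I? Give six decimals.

Checks pass: Σm=0; 16 even; l₃=5∈[3,11].
(2·7+1)(2·4+1)(2·5+1) = 1485
Δ: 6! 8! 2! / 17! → 1/6126120
sum: t=2:+1/69120 t=3:−1/20736 t=4:+1/69120 = -1/51840
3j²(7 4 5; 0 0 0) = Δ·Π!·Σ² = 280/21879  (sign +1)
sum: t=6:+1/29030400 = 1/29030400
3j²(7 4 5; -7 3 4) = Δ·Π!·Σ² = 21/680  (sign -1)
combine: 4πI² = 1485·280/21879·21/680 = 2205/3757
take √, sign -1: I = -0.21611194

-0.216112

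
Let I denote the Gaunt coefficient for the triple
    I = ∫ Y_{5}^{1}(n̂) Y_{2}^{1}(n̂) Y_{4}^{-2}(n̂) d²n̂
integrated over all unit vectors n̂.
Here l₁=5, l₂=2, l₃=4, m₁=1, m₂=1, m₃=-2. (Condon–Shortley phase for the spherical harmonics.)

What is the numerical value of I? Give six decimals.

0.000000

L=11 odd ⇒ parity kills the (l;000) factor ⇒ I = 0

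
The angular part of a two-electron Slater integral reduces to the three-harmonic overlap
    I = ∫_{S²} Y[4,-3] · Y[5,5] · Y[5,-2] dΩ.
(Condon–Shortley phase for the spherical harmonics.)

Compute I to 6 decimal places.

Rules hold: Σm=0, L=14 even, 1≤5≤9.
N = 9·11·11 = 1089
Δ = 4!·4!·6!/15! = 1/3153150
Racah Σ t=0..4: t=0:+1/69120 t=1:−1/1728 t=2:+1/576 t=3:−1/1728 t=4:+1/69120 = 7/11520
⇒ 3j(4 5 5; 0 0 0)² = 2/143, sgn -1
Racah Σ t=4..4: t=4:+1/103680 = 1/103680
⇒ 3j(4 5 5; -3 5 -2)² = 7/429, sgn -1
4πI² = N·(3j₀)²·(3jₘ)² = 42/169
I = +1·√(0.248521/4π) = 0.14062948

0.140629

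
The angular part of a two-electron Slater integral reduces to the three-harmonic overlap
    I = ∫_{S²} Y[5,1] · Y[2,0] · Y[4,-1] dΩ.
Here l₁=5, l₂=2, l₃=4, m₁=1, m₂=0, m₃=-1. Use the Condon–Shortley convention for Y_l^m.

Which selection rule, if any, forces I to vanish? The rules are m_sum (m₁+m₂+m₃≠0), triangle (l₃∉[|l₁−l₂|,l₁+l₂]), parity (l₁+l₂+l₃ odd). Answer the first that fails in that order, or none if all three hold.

Σmᵢ = 0  ✓
l₃∈[|l₁−l₂|,l₁+l₂]=[3,7], have l₃=4  ✓
Σlᵢ = 11 ⇒ odd  ✗

parity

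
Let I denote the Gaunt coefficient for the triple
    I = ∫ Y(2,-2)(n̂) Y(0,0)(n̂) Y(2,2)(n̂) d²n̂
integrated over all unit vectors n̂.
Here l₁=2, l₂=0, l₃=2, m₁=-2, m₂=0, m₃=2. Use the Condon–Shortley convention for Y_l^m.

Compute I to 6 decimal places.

Checks pass: Σm=0; 4 even; l₃=2∈[2,2].
(2·2+1)(2·0+1)(2·2+1) = 25
Δ: 0! 4! 0! / 5! → 1/5
sum: t=0:+1/4 = 1/4
3j²(2 0 2; 0 0 0) = Δ·Π!·Σ² = 1/5  (sign +1)
sum: t=0:+1/24 = 1/24
3j²(2 0 2; -2 0 2) = Δ·Π!·Σ² = 1/5  (sign +1)
combine: 4πI² = 25·1/5·1/5 = 1/1
take √, sign +1: I = 0.28209479

0.282095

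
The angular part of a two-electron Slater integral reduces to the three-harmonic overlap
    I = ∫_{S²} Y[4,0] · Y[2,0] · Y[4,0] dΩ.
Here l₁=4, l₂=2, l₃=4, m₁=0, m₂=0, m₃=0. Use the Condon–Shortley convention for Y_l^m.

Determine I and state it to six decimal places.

Rules hold: Σm=0, L=10 even, 2≤4≤6.
N = 9·5·9 = 405
Δ = 2!·6!·2!/11! = 1/13860
Racah Σ t=0..2: t=0:+1/192 t=1:−1/36 t=2:+1/192 = -5/288
⇒ 3j(4 2 4; 0 0 0)² = 20/693, sgn -1
(m-triple is (0,0,0) — same symbol as above.)
4πI² = N·(3j₀)²·(3jₘ)² = 2000/5929
I = +1·√(0.337325/4π) = 0.16383977

0.163840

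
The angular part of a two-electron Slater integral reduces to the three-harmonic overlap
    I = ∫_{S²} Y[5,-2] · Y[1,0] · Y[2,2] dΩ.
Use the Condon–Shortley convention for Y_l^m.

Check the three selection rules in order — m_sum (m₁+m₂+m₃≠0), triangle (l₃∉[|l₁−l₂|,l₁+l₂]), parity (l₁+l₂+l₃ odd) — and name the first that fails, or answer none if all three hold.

triangle

Σmᵢ = 0  ✓
l₃∈[|l₁−l₂|,l₁+l₂]=[4,6], have l₃=2  ✗
Σlᵢ = 8 ⇒ even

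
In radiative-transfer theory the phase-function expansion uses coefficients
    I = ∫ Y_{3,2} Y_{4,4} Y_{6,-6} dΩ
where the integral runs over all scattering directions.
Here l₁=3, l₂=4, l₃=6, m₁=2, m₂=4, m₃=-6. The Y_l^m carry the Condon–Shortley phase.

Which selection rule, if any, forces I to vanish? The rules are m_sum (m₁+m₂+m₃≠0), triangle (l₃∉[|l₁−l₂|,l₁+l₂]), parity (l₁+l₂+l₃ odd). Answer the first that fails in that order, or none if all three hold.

m₁+m₂+m₃ = 2 + 4 − 6 = 0  ✓
triangle: |3−4|=1 ≤ l₃=6 ≤ 3+4=7  ✓
parity: l₁+l₂+l₃ = 13 is odd  ✗

parity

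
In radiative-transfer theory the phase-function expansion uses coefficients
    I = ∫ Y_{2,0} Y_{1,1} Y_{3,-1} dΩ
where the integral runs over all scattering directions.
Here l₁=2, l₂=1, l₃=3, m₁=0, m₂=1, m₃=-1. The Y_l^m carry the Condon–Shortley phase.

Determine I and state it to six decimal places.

-0.202301

Checks pass: Σm=0; 6 even; l₃=3∈[1,3].
(2·2+1)(2·1+1)(2·3+1) = 105
Δ: 0! 4! 2! / 7! → 1/105
sum: t=0:+1/4 = 1/4
3j²(2 1 3; 0 0 0) = Δ·Π!·Σ² = 3/35  (sign -1)
sum: t=0:+1/8 = 1/8
3j²(2 1 3; 0 1 -1) = Δ·Π!·Σ² = 2/35  (sign +1)
combine: 4πI² = 105·3/35·2/35 = 18/35
take √, sign -1: I = -0.20230066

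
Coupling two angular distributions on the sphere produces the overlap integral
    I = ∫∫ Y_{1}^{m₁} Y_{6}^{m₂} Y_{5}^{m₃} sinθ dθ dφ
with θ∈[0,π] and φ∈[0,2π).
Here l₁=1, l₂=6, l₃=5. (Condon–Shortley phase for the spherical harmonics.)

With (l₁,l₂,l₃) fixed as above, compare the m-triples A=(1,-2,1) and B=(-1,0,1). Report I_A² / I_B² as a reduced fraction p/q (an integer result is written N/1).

28/15

Shared (l₁,l₂,l₃)=(1,6,5): N and (l;000)² cancel in I_A²/I_B².
A: Δ = 2!·0!·10!/13! = 1/858; Racah Σ t=0..0: t=0:+1/34560 = 1/34560; ⇒ 3j(1 6 5; 1 -2 1)² = 14/429, sgn +1
B: Δ = 2!·0!·10!/13! = 1/858; Racah Σ t=2..2: t=2:+1/34560 = 1/34560; ⇒ 3j(1 6 5; -1 0 1)² = 5/286, sgn +1
I_A²/I_B² = (14/429)/(5/286) = 28/15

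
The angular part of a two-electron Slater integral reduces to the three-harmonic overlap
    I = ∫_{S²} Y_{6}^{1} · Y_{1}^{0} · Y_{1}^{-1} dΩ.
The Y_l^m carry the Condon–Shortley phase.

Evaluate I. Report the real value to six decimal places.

0.000000

|6−1|≤1≤6+1 violated ⇒ I = 0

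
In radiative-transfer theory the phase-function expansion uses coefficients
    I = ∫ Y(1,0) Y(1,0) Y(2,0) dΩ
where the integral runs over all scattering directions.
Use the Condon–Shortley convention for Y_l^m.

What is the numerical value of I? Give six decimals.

0.252313

m-sum 0 ✓  L=4 even ✓  0≤2≤2 ✓
Π(2lᵢ+1) = 3×3×5 = 45
triangle coeff Δ(1,1,2) = 1/30
Σ_t [0,0]: t=0:+1/1 = 1/1
(3j)²=2/15 [(1 1 2; 0 0 0)], sign=+1
(m-triple is (0,0,0) — same symbol as above.)
⇒ 4πI² = 4/5
I = (+1)√(4/5/(4π)) = 0.25231325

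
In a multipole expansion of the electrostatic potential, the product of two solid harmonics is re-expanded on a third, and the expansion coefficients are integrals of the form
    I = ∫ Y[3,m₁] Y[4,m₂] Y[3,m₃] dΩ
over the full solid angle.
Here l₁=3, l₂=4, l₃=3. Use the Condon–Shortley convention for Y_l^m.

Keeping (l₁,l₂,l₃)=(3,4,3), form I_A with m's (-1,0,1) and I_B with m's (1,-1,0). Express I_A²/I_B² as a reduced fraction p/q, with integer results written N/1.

Shared (l₁,l₂,l₃)=(3,4,3): N and (l;000)² cancel in I_A²/I_B².
A: Δ = 4!·2!·4!/11! = 1/34650; Racah Σ t=2..4: t=2:+1/32 t=3:−1/36 t=4:+1/1152 = 5/1152; ⇒ 3j(3 4 3; -1 0 1)² = 1/1386, sgn +1
B: Δ = 4!·2!·4!/11! = 1/34650; Racah Σ t=0..2: t=0:+1/288 t=1:−1/24 t=2:+1/48 = -5/288; ⇒ 3j(3 4 3; 1 -1 0)² = 5/462, sgn +1
I_A²/I_B² = (1/1386)/(5/462) = 1/15

1/15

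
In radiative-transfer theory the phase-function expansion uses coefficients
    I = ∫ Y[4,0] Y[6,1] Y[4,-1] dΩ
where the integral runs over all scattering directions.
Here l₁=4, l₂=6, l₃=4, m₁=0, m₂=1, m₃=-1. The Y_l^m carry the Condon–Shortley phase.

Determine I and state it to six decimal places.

Rules hold: Σm=0, L=14 even, 2≤4≤10.
N = 9·13·9 = 1053
Δ = 6!·2!·6!/15! = 1/1261260
Racah Σ t=2..4: t=2:+1/4608 t=3:−1/1296 t=4:+1/4608 = -7/20736
⇒ 3j(4 6 4; 0 0 0)² = 20/1287, sgn -1
Racah Σ t=2..4: t=2:+1/11520 t=3:−1/1728 t=4:+1/3456 = -7/34560
⇒ 3j(4 6 4; 0 1 -1)² = 7/858, sgn +1
4πI² = N·(3j₀)²·(3jₘ)² = 210/1573
I = -1·√(0.133503/4π) = -0.10307192

-0.103072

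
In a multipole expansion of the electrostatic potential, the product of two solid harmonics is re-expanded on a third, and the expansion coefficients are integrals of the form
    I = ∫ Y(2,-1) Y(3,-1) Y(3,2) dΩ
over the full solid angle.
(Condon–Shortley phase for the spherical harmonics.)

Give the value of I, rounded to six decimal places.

0.162868

Rules hold: Σm=0, L=8 even, 1≤3≤5.
N = 5·7·7 = 245
Δ = 2!·2!·4!/9! = 1/3780
Racah Σ t=0..2: t=0:+1/24 t=1:−1/4 t=2:+1/24 = -1/6
⇒ 3j(2 3 3; 0 0 0)² = 4/105, sgn +1
Racah Σ t=1..2: t=1:−1/12 t=2:+1/48 = -1/16
⇒ 3j(2 3 3; -1 -1 2)² = 1/28, sgn +1
4πI² = N·(3j₀)²·(3jₘ)² = 1/3
I = +1·√(0.333333/4π) = 0.16286750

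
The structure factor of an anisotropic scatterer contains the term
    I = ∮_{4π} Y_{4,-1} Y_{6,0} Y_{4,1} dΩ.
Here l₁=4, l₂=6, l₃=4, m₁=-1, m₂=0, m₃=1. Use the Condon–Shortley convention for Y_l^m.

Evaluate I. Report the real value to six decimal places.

Rules hold: Σm=0, L=14 even, 2≤4≤10.
N = 9·13·9 = 1053
Δ = 6!·2!·6!/15! = 1/1261260
Racah Σ t=2..4: t=2:+1/4608 t=3:−1/1296 t=4:+1/4608 = -7/20736
⇒ 3j(4 6 4; 0 0 0)² = 20/1287, sgn -1
Racah Σ t=3..5: t=3:−1/2592 t=4:+1/2304 t=5:−1/28800 = 7/518400
⇒ 3j(4 6 4; -1 0 1)² = 1/25740, sgn -1
4πI² = N·(3j₀)²·(3jₘ)² = 1/1573
I = +1·√(0.000635728/4π) = 0.00711264

0.007113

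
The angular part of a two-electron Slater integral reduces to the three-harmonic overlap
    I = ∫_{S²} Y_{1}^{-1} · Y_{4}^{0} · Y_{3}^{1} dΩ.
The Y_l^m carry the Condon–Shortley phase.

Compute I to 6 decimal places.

Rules hold: Σm=0, L=8 even, 3≤3≤5.
N = 3·9·7 = 189
Δ = 2!·0!·6!/9! = 1/252
Racah Σ t=1..1: t=1:−1/36 = -1/36
⇒ 3j(1 4 3; 0 0 0)² = 4/63, sgn +1
Racah Σ t=2..2: t=2:+1/96 = 1/96
⇒ 3j(1 4 3; -1 0 1)² = 1/42, sgn +1
4πI² = N·(3j₀)²·(3jₘ)² = 2/7
I = +1·√(0.285714/4π) = 0.15078601

0.150786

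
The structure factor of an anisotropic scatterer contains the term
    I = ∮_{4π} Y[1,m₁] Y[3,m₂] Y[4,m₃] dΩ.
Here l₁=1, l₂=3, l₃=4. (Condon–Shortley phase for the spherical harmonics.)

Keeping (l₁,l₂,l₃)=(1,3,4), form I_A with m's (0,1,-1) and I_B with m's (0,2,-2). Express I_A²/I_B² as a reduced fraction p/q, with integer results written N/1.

Same 1,3,4: normalisation and zero-m 3j drop out of the ratio.
A: Δ: 0! 2! 6! / 9! → 1/252; sum: t=0:+1/48 = 1/48; 3j²(1 3 4; 0 1 -1) = Δ·Π!·Σ² = 5/84  (sign -1)
B: Δ: 0! 2! 6! / 9! → 1/252; sum: t=0:+1/120 = 1/120; 3j²(1 3 4; 0 2 -2) = Δ·Π!·Σ² = 1/21  (sign +1)
I_A²/I_B² = (5/84)/(1/21) = 5/4

5/4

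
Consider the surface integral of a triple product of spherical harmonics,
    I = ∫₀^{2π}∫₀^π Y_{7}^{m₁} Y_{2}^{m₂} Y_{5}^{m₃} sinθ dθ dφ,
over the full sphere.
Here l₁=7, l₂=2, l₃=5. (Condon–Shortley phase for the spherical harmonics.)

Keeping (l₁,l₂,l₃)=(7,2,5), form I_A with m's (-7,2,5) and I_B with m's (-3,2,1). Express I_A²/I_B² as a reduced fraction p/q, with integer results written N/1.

143/30

Shared (l₁,l₂,l₃)=(7,2,5): N and (l;000)² cancel in I_A²/I_B².
A: Δ = 4!·10!·0!/15! = 1/15015; Racah Σ t=4..4: t=4:+1/87091200 = 1/87091200; ⇒ 3j(7 2 5; -7 2 5)² = 1/15, sgn +1
B: Δ = 4!·10!·0!/15! = 1/15015; Racah Σ t=4..4: t=4:+1/414720 = 1/414720; ⇒ 3j(7 2 5; -3 2 1)² = 2/143, sgn +1
I_A²/I_B² = (1/15)/(2/143) = 143/30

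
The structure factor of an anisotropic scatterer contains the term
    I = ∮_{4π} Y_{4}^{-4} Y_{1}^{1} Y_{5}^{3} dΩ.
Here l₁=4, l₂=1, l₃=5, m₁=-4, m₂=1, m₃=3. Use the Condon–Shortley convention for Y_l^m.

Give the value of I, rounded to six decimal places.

-0.049106

m-sum 0 ✓  L=10 even ✓  3≤5≤5 ✓
Π(2lᵢ+1) = 9×3×11 = 297
triangle coeff Δ(4,1,5) = 1/495
Σ_t [0,0]: t=0:+1/576 = 1/576
(3j)²=5/99 [(4 1 5; 0 0 0)], sign=-1
Σ_t [0,0]: t=0:+1/80640 = 1/80640
(3j)²=1/495 [(4 1 5; -4 1 3)], sign=+1
⇒ 4πI² = 1/33
I = (-1)√(1/33/(4π)) = -0.04910640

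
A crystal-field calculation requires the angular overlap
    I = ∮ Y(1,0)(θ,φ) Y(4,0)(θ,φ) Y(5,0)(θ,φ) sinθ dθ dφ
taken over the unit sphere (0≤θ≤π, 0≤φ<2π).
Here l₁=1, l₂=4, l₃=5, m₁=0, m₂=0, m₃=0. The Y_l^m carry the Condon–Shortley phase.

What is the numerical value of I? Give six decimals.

Rules hold: Σm=0, L=10 even, 3≤5≤5.
N = 3·9·11 = 297
Δ = 0!·2!·8!/11! = 1/495
Racah Σ t=0..0: t=0:+1/576 = 1/576
⇒ 3j(1 4 5; 0 0 0)² = 5/99, sgn -1
(m-triple is (0,0,0) — same symbol as above.)
4πI² = N·(3j₀)²·(3jₘ)² = 25/33
I = +1·√(0.757576/4π) = 0.24553200

0.245532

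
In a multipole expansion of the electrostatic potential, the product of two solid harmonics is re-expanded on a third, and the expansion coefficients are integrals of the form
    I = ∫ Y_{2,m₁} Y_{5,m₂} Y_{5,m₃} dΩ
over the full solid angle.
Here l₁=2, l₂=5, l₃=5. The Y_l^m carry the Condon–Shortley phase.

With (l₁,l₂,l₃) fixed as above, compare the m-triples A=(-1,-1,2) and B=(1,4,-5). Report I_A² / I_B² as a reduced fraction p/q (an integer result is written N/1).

Shared (l₁,l₂,l₃)=(2,5,5): N and (l;000)² cancel in I_A²/I_B².
A: Δ = 2!·2!·8!/13! = 1/38610; Racah Σ t=1..2: t=1:−1/1440 t=2:+1/2880 = -1/2880; ⇒ 3j(2 5 5; -1 -1 2)² = 7/715, sgn +1
B: Δ = 2!·2!·8!/13! = 1/38610; Racah Σ t=1..1: t=1:−1/80640 = -1/80640; ⇒ 3j(2 5 5; 1 4 -5)² = 9/286, sgn -1
I_A²/I_B² = (7/715)/(9/286) = 14/45

14/45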